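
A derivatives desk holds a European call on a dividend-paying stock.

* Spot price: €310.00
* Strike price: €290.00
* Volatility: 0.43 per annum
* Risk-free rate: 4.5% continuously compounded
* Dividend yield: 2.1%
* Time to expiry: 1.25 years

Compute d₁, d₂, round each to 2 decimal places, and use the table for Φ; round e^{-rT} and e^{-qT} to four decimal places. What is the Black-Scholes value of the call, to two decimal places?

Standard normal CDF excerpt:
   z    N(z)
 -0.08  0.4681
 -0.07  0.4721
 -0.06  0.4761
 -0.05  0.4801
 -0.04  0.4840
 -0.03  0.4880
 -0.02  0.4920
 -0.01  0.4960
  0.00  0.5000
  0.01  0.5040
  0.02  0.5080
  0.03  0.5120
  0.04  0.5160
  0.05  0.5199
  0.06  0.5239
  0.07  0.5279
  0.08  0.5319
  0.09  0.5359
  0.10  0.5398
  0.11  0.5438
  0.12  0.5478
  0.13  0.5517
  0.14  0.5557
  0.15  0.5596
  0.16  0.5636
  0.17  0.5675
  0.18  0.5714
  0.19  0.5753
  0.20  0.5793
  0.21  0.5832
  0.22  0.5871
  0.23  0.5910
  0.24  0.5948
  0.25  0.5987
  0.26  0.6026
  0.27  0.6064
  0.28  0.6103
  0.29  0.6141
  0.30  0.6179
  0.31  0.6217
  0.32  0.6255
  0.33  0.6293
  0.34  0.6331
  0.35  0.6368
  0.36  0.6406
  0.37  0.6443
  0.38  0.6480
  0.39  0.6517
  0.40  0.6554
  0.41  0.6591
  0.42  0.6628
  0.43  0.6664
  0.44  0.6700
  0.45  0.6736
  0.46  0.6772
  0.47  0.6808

€69.64

T = 1.25;  σ√T = 0.4808
d₁ = [ln(310/290) + (0.045 − 0.021 + 0.43²/2)·1.25] / 0.4808 = [0.0667 + 0.1456] / 0.4808 = 0.4415 which rounds to 0.44
d₂ = d₁ − σ√T = 0.4415 − 0.4808 = -0.0393 which rounds to -0.04
exp(−qT) = exp(−0.021·1.25) = 0.9741;  exp(−rT) = exp(−0.045·1.25) = 0.9453
C = 310·0.9741·N(0.44) − 290·0.9453·N(-0.04) = 310·0.9741·0.6700 − 290·0.9453·0.4840 = 202.3206 − 132.6823 = 69.6383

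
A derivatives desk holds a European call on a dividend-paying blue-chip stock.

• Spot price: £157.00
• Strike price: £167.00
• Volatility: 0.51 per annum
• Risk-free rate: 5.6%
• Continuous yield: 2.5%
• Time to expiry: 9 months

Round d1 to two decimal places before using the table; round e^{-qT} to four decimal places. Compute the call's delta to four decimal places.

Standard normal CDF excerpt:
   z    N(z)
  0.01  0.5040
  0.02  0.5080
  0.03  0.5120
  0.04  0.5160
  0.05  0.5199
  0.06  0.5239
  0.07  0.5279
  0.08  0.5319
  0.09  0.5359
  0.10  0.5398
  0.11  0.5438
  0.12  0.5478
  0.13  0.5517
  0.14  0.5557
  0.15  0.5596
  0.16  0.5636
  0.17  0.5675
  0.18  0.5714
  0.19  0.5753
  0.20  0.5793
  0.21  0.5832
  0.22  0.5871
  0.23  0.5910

0.5414

T = 0.75;  σ√T = 0.4417
d₁ = [ln(157/167) + (0.056 − 0.025 + 0.51²/2)·0.75] / 0.4417 = [-0.0617 + 0.1208] / 0.4417 = 0.1337 ⇒ 0.13
N(d₁) = N(0.13) = 0.5517
Δ_call = e^(−qT)·N(d₁) = 0.9814·0.5517 = 0.5414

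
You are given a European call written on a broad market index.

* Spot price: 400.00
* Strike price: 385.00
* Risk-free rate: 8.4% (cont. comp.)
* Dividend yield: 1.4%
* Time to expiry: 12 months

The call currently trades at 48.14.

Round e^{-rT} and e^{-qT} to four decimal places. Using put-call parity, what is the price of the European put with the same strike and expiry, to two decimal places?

7.67

exp(−qT) = exp(−0.014·1) = 0.9861;  exp(−rT) = exp(−0.084·1) = 0.9194
Put-call parity: C − P = S·e^(−qT) − K·e^(−rT) = 400·0.9861 − 385·0.9194 = 394.4400 − 353.9690 = 40.4710
P = C − (C − P) = 48.14 − (40.4710) = 7.6690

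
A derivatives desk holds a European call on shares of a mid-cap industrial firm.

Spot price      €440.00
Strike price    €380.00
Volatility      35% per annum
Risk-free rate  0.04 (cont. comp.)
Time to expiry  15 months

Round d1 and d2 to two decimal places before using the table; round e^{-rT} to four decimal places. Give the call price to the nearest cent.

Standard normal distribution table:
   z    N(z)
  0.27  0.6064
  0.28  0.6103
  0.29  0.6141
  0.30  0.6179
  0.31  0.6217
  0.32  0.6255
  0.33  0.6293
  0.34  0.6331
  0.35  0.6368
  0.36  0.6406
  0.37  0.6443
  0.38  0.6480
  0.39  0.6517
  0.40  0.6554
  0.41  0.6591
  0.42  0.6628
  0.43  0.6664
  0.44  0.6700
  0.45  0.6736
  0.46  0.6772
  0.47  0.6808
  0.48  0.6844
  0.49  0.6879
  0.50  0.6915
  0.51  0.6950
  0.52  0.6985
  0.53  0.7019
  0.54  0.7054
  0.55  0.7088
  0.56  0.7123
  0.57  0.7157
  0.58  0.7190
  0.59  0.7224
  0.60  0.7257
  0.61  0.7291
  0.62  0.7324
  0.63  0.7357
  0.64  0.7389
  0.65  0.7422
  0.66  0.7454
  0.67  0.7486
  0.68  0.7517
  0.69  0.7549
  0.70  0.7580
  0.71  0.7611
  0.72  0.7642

σ√T = 0.35·√1.25 = 0.3913
ln(S/K) + (r + σ²/2)T = ln(440/380) + (0.04 + 0.35²/2)·1.25 = 0.1466 + 0.1266 = 0.2732
d₁ = 0.2732 / 0.3913 = 0.6981 which rounds to 0.70
d₂ = d₁ − σ√T = 0.6981 − 0.3913 = 0.3068 which rounds to 0.31
exp(−rT) = exp(−0.04·1.25) = 0.9512
C = 440·N(0.70) − 380·0.9512·N(0.31) = 440·0.7580 − 380·0.9512·0.6217 = 333.5200 − 224.7172 = 108.8028

€108.80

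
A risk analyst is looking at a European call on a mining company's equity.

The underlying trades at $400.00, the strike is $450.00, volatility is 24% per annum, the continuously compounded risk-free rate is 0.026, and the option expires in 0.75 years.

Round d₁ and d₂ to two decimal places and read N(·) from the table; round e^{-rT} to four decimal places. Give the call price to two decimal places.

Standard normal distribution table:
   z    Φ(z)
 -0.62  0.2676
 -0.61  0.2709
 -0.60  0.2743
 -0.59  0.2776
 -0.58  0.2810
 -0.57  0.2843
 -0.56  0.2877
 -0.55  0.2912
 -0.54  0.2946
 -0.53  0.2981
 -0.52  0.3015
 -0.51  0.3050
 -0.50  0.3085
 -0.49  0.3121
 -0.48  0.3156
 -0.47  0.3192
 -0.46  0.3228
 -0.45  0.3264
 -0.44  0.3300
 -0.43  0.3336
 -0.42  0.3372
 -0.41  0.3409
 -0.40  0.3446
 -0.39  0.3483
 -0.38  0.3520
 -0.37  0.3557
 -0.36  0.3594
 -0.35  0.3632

$18.27

σ√T = 0.24·√0.75 = 0.2078
d₁ = [ln(400/450) + (0.026 + 0.24²/2)·0.75] / 0.2078 = [-0.1178 + 0.0411] / 0.2078 = -0.3689 which rounds to -0.37
d₂ = d₁ − σ√T = -0.3689 − 0.2078 = -0.5768 which rounds to -0.58
exp(−rT) = exp(−0.026·0.75) = 0.9807
N(d₁) = N(-0.37) = 0.3557;  N(d₂) = N(-0.58) = 0.2810
C = 400·0.3557 − 450·0.9807·0.2810 = 142.2800 − 124.0095 = 18.2705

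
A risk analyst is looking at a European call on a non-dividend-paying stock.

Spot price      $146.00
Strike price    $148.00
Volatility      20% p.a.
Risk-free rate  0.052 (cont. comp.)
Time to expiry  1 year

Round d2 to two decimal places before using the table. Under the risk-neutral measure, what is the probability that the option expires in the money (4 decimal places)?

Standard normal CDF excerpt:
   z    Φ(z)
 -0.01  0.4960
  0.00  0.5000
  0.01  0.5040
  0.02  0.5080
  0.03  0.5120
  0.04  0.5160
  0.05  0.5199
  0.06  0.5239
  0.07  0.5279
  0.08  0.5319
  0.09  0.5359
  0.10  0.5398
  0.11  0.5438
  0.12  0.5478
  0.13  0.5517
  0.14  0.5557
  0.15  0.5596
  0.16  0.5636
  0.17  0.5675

T = 1;  σ√T = 0.2000
ln(S/K) + (r + σ²/2)T = ln(146/148) + (0.052 + 0.2²/2)·1 = -0.0136 + 0.0720 = 0.0584
d₁ = 0.0584 / 0.2000 = 0.2920 which rounds to 0.29
d₂ = d₁ − σ√T = 0.2920 − 0.2000 = 0.0920 which rounds to 0.09
Risk-neutral Pr[S_T > K] = N(d₂) = N(0.09) = 0.5359

0.5359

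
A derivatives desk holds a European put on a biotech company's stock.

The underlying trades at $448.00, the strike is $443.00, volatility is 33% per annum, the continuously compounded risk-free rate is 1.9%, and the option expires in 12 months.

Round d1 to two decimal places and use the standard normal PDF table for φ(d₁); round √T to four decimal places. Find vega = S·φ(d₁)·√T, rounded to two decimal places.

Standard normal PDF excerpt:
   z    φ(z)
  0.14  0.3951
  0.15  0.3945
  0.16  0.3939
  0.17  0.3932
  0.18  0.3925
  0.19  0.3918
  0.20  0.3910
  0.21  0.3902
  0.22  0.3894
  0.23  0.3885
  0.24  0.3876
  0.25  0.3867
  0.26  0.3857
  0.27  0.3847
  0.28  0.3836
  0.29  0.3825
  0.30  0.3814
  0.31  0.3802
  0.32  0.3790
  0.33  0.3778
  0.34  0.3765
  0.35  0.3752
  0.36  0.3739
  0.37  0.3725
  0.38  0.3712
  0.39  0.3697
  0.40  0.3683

172.79

T = 1;  σ√T = 0.3300
d₁ = [ln(448/443) + (0.019 + 0.33²/2)·1] / 0.3300 = [0.0112 + 0.0735] / 0.3300 = 0.2566 → 0.26
√T = √1 = 1.0000
φ(d₁) = φ(0.26) = 0.3857
vega = S·φ(d₁)·√T = 448·0.3857·1.0000 = 172.7936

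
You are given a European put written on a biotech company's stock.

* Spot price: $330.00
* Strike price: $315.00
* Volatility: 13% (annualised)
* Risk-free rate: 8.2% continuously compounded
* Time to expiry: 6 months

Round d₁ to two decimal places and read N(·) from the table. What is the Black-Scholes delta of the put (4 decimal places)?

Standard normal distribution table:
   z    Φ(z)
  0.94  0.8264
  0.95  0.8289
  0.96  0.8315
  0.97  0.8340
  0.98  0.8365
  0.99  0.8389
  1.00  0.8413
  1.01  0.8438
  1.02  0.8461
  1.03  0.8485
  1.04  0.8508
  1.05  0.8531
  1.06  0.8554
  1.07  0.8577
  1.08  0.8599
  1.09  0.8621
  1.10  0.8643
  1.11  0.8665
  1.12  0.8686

-0.1587

σ√T = 0.13 × 0.7071 = 0.0919
d₁ = [ln(330/315) + (0.082 + ½·0.13²)·0.5] / (σ√T) = (0.0465 + 0.0452) / 0.0919 = 0.9981 → 1.00
N(d₁) = N(1.00) = 0.8413
Δ_put = N(d₁) − 1 = 0.8413 − 1 = -0.1587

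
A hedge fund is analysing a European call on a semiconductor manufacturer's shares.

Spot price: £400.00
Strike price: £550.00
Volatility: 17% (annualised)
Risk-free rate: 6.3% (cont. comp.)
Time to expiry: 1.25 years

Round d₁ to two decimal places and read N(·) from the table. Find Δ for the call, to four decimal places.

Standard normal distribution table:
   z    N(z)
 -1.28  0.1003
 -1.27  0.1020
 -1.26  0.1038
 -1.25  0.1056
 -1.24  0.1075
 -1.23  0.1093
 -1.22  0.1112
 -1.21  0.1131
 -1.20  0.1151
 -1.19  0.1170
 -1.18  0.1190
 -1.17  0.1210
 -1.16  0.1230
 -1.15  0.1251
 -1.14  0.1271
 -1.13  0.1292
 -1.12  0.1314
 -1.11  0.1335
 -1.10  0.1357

T = 1.25;  σ√T = 0.1901
d₁ = [ln(400/550) + (0.063 + ½·0.17²)·1.25] / (σ√T) = (-0.3185 + 0.0968) / 0.1901 = -1.1661 ⇒ -1.17
N(d₁) = N(-1.17) = 0.1210
Δ_call = N(d₁) = 0.1210

0.1210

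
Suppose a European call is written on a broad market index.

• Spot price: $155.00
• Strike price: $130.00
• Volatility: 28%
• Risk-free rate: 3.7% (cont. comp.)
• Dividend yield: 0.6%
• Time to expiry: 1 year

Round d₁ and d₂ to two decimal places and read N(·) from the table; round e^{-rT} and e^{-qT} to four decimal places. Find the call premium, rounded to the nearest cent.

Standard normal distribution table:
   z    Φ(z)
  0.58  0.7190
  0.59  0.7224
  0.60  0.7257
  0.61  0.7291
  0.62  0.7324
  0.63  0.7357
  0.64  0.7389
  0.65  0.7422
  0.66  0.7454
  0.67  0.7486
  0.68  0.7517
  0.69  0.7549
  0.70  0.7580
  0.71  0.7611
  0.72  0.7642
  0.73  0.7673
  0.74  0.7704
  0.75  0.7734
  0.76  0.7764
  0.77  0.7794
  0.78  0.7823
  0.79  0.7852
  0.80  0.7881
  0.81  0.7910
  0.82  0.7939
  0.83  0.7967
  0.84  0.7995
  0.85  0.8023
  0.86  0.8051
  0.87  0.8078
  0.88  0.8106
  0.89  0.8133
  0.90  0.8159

$33.97

σ√T = 0.28 × 1.0000 = 0.2800
ln(S/K) + (r − q + σ²/2)T = ln(155/130) + (0.037 − 0.006 + 0.28²/2)·1 = 0.1759 + 0.0702 = 0.2461
d₁ = 0.2461 / 0.2800 = 0.8789 which rounds to 0.88
d₂ = d₁ − σ√T = 0.8789 − 0.2800 = 0.5989 which rounds to 0.60
e^(−qT) = e^(−0.006·1) = 0.9940;  e^(−rT) = e^(−0.037·1) = 0.9637
N(d₁) = N(0.88) = 0.8106;  N(d₂) = N(0.60) = 0.7257
C = 155·0.9940·0.8106 − 130·0.9637·0.7257 = 124.8891 − 90.9164 = 33.9727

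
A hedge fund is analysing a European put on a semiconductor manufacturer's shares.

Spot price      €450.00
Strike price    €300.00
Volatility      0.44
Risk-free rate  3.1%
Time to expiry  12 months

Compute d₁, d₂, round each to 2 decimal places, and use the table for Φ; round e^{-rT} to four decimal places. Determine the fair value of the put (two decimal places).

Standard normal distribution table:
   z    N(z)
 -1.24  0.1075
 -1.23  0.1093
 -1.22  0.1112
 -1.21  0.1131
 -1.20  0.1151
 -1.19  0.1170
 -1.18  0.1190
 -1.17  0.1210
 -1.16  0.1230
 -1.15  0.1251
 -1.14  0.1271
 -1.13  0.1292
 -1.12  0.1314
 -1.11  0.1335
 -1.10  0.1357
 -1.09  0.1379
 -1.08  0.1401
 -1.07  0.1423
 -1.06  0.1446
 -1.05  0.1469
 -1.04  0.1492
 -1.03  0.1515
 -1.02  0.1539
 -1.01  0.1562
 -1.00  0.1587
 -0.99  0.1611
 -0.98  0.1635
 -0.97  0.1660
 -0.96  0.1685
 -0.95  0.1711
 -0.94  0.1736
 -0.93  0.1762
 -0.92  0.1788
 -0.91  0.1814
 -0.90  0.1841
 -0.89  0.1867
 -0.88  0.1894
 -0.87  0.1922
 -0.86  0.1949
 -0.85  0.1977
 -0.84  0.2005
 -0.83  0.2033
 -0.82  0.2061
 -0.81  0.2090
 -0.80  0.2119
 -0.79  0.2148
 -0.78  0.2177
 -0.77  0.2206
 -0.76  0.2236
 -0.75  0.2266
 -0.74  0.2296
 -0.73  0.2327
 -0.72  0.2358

€13.27

T = 1;  σ√T = 0.4400
d₁ = [ln(450/300) + (0.031 + 0.44²/2)·1] / 0.4400 = [0.4055 + 0.1278] / 0.4400 = 1.2120 ≈ 1.21
d₂ = d₁ − σ√T = 1.2120 − 0.4400 = 0.7720 ≈ 0.77
exp(−rT) = exp(−0.031·1) = 0.9695
P = 300·0.9695·N(-0.77) − 450·N(-1.21) = 300·0.9695·0.2206 − 450·0.1131 = 64.1615 − 50.8950 = 13.2665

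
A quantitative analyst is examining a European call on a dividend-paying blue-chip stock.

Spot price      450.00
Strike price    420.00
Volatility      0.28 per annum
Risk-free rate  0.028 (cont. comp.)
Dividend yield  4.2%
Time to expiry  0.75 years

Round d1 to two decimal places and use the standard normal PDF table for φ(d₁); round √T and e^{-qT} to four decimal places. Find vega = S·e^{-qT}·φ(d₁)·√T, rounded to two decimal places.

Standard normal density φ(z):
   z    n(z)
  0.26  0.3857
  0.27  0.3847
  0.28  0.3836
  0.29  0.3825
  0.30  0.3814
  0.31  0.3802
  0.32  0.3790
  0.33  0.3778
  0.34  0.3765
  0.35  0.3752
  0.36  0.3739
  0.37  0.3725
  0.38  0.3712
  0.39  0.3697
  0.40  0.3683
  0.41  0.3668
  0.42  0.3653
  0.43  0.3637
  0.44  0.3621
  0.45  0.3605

T = 0.75;  σ√T = 0.2425
d₁ = [ln(450/420) + (0.028 − 0.042 + ½·0.28²)·0.75] / (σ√T) = (0.0690 + 0.0189) / 0.2425 = 0.3625 ⇒ 0.36
√T = √0.75 = 0.8660
φ(d₁) = φ(0.36) = 0.3739
exp(−qT) = exp(−0.042·0.75) = 0.9690
vega = S·exp(−qT)·φ(d₁)·√T = 450·0.9690·0.3739·0.8660 = 141.1919

141.19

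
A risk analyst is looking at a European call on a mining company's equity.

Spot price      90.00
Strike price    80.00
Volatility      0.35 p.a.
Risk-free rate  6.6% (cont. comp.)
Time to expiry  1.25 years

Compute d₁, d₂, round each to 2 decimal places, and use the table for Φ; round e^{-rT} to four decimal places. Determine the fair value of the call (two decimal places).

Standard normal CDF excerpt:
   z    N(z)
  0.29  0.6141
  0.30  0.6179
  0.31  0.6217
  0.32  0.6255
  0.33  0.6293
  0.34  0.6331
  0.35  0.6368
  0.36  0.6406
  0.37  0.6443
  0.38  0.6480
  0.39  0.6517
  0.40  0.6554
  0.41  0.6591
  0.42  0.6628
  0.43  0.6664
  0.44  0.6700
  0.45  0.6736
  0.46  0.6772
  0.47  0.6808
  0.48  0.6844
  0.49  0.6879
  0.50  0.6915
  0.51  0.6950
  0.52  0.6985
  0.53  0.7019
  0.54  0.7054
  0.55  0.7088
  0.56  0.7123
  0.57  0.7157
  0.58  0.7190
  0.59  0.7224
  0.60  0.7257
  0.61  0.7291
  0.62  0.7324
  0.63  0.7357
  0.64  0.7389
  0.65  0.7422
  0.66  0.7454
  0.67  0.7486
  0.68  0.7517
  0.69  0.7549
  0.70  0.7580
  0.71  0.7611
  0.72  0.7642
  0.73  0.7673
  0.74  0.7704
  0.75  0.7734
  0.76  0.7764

22.42

σ√T = 0.35 × 1.1180 = 0.3913
d₁ = [ln(90/80) + (0.066 + 0.35²/2)·1.25] / 0.3913 = [0.1178 + 0.1591] / 0.3913 = 0.7075 → 0.71
d₂ = d₁ − σ√T = 0.7075 − 0.3913 = 0.3162 → 0.32
e^(−rT) = e^(−0.066·1.25) = 0.9208
N(d₁) = N(0.71) = 0.7611;  N(d₂) = N(0.32) = 0.6255
C = 90·0.7611 − 80·0.9208·0.6255 = 68.4990 − 46.0768 = 22.4222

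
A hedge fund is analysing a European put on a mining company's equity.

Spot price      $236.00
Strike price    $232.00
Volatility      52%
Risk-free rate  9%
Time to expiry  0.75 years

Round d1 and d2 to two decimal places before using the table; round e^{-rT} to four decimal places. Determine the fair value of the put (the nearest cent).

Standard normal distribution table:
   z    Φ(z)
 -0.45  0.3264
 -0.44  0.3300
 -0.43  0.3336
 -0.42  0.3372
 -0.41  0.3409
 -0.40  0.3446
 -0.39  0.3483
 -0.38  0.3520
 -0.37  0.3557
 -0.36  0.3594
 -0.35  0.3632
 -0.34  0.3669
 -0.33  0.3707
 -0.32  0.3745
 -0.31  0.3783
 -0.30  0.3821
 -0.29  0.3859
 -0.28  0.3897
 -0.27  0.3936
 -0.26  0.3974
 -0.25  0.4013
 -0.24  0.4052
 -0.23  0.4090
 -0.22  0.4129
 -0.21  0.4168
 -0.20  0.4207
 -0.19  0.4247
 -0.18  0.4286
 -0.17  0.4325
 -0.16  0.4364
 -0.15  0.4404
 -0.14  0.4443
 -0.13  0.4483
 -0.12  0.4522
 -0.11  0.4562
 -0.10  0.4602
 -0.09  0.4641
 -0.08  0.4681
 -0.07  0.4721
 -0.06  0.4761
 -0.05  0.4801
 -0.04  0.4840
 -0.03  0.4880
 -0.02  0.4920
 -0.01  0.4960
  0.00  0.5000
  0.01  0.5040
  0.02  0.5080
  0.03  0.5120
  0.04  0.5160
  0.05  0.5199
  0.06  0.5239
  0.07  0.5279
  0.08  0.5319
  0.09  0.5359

T = 0.75;  σ√T = 0.4503
d₁ = [ln(236/232) + (0.09 + ½·0.52²)·0.75] / (σ√T) = (0.0171 + 0.1689) / 0.4503 = 0.4130 ≈ 0.41
d₂ = 0.4130 − 0.4503 = -0.0373 ≈ -0.04
e^(−rT) = e^(−0.09·0.75) = 0.9347
N(−d₂) = N(0.04) = 0.5160;  N(−d₁) = N(-0.41) = 0.3409
P = 232·0.9347·0.5160 − 236·0.3409 = 111.8948 − 80.4524 = 31.4424

$31.44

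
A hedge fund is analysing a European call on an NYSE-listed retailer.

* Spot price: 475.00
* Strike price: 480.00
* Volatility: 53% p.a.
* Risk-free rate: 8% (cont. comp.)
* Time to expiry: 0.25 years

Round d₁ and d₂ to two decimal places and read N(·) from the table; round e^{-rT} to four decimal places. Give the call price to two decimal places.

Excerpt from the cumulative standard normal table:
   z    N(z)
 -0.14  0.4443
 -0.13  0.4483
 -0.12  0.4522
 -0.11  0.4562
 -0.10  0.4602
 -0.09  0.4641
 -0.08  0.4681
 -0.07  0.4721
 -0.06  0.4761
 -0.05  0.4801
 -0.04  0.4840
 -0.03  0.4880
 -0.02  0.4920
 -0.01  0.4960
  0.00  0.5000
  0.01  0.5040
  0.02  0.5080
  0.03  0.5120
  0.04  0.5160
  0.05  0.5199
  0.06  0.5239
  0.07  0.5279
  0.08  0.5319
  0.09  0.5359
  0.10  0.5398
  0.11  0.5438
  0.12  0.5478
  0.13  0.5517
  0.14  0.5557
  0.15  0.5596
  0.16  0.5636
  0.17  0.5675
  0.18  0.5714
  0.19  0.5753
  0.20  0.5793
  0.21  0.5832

σ√T = 0.53 × 0.5000 = 0.2650
ln(S/K) + (r + σ²/2)T = ln(475/480) + (0.08 + 0.53²/2)·0.25 = -0.0105 + 0.0551 = 0.0446
d₁ = 0.0446 / 0.2650 = 0.1685 ≈ 0.17
d₂ = d₁ − σ√T = 0.1685 − 0.2650 = -0.0965 ≈ -0.10
e^(−rT) = e^(−0.08·0.25) = 0.9802
C = 475·N(0.17) − 480·0.9802·N(-0.10) = 475·0.5675 − 480·0.9802·0.4602 = 269.5625 − 216.5223 = 53.0402

53.04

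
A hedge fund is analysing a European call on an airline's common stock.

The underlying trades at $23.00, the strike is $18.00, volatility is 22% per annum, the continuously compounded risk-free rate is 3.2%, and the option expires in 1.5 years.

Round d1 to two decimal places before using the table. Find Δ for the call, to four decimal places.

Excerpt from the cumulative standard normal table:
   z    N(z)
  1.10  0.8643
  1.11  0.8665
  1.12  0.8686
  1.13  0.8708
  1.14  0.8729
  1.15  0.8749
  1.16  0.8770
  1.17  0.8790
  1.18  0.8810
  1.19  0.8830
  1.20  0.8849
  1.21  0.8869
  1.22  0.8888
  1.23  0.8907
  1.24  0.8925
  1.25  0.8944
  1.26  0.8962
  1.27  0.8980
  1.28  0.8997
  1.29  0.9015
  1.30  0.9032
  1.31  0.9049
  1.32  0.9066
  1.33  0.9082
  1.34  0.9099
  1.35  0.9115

σ√T = 0.22 × 1.2247 = 0.2694
d₁ = [ln(23/18) + (0.032 + 0.22²/2)·1.5] / 0.2694 = [0.2451 + 0.0843] / 0.2694 = 1.2226 ⇒ 1.22
N(d₁) = N(1.22) = 0.8888
Δ_call = N(d₁) = 0.8888

0.8888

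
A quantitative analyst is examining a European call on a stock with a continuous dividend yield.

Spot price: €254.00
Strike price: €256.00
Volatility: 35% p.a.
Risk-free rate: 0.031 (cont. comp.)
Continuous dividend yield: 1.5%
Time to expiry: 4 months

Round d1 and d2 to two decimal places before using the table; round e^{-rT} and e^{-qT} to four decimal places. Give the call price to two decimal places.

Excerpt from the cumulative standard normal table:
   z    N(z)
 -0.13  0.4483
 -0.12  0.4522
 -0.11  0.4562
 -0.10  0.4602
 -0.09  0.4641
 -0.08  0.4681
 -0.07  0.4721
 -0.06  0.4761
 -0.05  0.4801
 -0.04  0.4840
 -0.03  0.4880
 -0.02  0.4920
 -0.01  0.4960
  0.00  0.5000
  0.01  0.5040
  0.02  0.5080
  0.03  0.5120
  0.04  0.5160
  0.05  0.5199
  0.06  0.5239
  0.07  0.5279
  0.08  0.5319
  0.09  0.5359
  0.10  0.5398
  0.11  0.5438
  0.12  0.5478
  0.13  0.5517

€19.85

σ√T = 0.35 × 0.5774 = 0.2021
d₁ = [ln(254/256) + (0.031 − 0.015 + ½·0.35²)·0.3333] / (σ√T) = (-0.0078 + 0.0257) / 0.2021 = 0.0886 ≈ 0.09
d₂ = 0.0886 − 0.2021 = -0.1135 ≈ -0.11
e^(−qT) = e^(−0.015·0.3333) = 0.9950;  e^(−rT) = e^(−0.031·0.3333) = 0.9897
C = 254·0.9950·N(0.09) − 256·0.9897·N(-0.11) = 254·0.9950·0.5359 − 256·0.9897·0.4562 = 135.4380 − 115.5843 = 19.8537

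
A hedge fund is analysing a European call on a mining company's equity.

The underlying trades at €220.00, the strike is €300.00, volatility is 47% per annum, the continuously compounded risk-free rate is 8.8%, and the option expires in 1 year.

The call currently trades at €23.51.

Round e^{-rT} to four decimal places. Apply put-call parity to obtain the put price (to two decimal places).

€78.25

e^(−rT) = e^(−0.088·1) = 0.9158
Put-call parity: C − P = S − K·e^(−rT) = 220 − 300·0.9158 = 220 − 274.7400 = -54.7400
P = C − (C − P) = 23.51 − (-54.7400) = 78.2500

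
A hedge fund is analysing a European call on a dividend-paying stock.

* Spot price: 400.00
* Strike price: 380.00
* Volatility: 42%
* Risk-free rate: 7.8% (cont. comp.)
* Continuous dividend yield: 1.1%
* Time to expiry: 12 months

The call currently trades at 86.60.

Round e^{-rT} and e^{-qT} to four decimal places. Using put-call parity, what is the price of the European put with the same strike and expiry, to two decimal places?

42.46

e^(−qT) = e^(−0.011·1) = 0.9891;  e^(−rT) = e^(−0.078·1) = 0.9250
Put-call parity: C − P = S·e^(−qT) − K·e^(−rT) = 400·0.9891 − 380·0.9250 = 395.6400 − 351.5000 = 44.1400
P = C − (C − P) = 86.60 − (44.1400) = 42.4600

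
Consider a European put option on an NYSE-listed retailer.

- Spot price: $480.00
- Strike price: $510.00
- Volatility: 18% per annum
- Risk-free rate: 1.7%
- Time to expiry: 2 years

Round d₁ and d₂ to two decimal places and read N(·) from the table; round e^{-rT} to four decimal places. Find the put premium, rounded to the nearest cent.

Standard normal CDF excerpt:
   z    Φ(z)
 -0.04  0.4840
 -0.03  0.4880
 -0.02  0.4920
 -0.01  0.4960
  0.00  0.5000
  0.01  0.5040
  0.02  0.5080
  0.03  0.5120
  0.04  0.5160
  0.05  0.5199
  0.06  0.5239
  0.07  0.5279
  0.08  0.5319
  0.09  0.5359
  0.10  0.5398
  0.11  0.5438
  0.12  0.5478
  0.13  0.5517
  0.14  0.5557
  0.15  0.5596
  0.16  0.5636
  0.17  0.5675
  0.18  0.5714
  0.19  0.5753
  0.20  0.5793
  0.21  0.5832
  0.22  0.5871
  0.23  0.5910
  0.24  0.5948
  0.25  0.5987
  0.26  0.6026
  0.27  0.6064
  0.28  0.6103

$55.18

σ√T = 0.18·√2 = 0.2546
ln(S/K) + (r + σ²/2)T = ln(480/510) + (0.017 + 0.18²/2)·2 = -0.0606 + 0.0664 = 0.0058
d₁ = 0.0058 / 0.2546 = 0.0227 → 0.02
d₂ = d₁ − σ√T = 0.0227 − 0.2546 = -0.2319 → -0.23
e^(−rT) = e^(−0.017·2) = 0.9666
P = 510·0.9666·N(0.23) − 480·N(-0.02) = 510·0.9666·0.5910 − 480·0.4920 = 291.3429 − 236.1600 = 55.1829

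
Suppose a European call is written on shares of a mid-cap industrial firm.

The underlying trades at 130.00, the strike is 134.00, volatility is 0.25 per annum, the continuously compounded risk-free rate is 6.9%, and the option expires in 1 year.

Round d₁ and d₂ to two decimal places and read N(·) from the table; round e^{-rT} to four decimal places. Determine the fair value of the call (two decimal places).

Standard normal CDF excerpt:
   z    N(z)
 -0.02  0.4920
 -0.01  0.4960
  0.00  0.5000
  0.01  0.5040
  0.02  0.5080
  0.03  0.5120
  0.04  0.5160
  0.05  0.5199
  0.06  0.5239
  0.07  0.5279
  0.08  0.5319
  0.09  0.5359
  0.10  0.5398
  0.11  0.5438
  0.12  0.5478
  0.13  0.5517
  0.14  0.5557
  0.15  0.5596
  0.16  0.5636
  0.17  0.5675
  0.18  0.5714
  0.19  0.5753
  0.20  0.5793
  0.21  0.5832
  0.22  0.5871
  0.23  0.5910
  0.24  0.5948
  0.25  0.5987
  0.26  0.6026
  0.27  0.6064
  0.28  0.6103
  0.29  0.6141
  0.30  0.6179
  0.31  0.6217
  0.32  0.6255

σ√T = 0.25·√1 = 0.2500
d₁ = [ln(130/134) + (0.069 + 0.25²/2)·1] / 0.2500 = [-0.0303 + 0.1003] / 0.2500 = 0.2798 which rounds to 0.28
d₂ = d₁ − σ√T = 0.2798 − 0.2500 = 0.0298 which rounds to 0.03
e^(−rT) = e^(−0.069·1) = 0.9333
N(d₁) = N(0.28) = 0.6103;  N(d₂) = N(0.03) = 0.5120
C = 130·0.6103 − 134·0.9333·0.5120 = 79.3390 − 64.0318 = 15.3072

15.31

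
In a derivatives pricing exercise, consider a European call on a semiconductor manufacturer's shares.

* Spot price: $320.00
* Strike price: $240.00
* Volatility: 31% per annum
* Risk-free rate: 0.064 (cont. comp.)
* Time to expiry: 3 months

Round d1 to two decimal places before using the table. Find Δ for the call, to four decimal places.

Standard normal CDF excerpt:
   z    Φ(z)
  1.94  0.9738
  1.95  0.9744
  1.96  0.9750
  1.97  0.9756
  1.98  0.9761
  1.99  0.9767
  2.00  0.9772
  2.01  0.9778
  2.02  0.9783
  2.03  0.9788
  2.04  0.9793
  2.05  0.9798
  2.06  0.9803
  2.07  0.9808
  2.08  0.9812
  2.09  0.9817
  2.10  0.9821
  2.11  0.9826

σ√T = 0.31·√0.25 = 0.1550
d₁ = [ln(320/240) + (0.064 + ½·0.31²)·0.25] / (σ√T) = (0.2877 + 0.0280) / 0.1550 = 2.0367 ≈ 2.04
N(d₁) = N(2.04) = 0.9793
Δ_call = N(d₁) = 0.9793

0.9793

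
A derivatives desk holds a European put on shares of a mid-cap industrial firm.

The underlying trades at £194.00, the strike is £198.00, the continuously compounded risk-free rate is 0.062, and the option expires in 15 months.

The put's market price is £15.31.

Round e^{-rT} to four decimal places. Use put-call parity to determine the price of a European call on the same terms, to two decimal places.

e^(−rT) = e^(−0.062·1.25) = 0.9254
Put-call parity: C − P = S − K·e^(−rT) = 194 − 198·0.9254 = 194 − 183.2292 = 10.7708
C = P + (C − P) = 15.31 + (10.7708) = 26.0808

£26.08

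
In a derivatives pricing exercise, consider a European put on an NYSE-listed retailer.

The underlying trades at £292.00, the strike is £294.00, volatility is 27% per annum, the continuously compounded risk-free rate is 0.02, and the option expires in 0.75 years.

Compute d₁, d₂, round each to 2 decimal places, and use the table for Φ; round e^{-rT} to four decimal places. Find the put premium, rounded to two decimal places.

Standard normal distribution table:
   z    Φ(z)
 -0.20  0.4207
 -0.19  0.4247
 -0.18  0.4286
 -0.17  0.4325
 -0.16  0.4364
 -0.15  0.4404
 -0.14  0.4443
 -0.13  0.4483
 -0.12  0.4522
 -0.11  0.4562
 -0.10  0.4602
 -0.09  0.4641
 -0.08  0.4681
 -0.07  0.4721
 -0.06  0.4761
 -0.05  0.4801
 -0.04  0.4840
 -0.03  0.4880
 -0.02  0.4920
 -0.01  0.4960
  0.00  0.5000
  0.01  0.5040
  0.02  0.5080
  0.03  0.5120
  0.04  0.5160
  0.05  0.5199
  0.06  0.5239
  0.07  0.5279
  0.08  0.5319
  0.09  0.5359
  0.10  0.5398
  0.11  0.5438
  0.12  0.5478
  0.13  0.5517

£25.45

σ√T = 0.27 × 0.8660 = 0.2338
ln(S/K) + (r + σ²/2)T = ln(292/294) + (0.02 + 0.27²/2)·0.75 = -0.0068 + 0.0423 = 0.0355
d₁ = 0.0355 / 0.2338 = 0.1519 which rounds to 0.15
d₂ = d₁ − σ√T = 0.1519 − 0.2338 = -0.0820 which rounds to -0.08
exp(−rT) = exp(−0.02·0.75) = 0.9851
N(−d₂) = N(0.08) = 0.5319;  N(−d₁) = N(-0.15) = 0.4404
P = 294·0.9851·0.5319 − 292·0.4404 = 154.0486 − 128.5968 = 25.4518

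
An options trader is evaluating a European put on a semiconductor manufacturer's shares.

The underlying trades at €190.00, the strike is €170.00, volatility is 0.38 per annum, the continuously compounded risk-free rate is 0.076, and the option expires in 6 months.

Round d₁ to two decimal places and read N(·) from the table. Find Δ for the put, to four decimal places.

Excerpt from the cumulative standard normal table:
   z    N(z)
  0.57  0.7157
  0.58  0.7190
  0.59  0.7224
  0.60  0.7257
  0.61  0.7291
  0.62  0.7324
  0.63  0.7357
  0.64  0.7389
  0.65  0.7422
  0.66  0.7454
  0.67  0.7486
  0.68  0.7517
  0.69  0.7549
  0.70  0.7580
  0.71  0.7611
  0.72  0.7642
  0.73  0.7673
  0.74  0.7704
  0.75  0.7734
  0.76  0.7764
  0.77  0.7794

σ√T = 0.38 × 0.7071 = 0.2687
ln(S/K) + (r + σ²/2)T = ln(190/170) + (0.076 + 0.38²/2)·0.5 = 0.1112 + 0.0741 = 0.1853
d₁ = 0.1853 / 0.2687 = 0.6897 → 0.69
N(d₁) = N(0.69) = 0.7549
Δ_put = N(d₁) − 1 = 0.7549 − 1 = -0.2451

-0.2451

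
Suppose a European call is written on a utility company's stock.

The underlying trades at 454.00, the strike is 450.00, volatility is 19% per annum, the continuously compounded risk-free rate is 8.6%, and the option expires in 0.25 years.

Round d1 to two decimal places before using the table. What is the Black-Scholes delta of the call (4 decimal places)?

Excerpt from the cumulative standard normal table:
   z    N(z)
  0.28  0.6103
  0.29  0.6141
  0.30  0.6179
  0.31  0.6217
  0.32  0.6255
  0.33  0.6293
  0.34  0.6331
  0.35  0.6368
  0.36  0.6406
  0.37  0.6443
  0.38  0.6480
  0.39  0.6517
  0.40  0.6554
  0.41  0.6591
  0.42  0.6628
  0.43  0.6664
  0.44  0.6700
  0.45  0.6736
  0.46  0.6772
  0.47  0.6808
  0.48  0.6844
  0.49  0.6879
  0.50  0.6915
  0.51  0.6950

0.6443

σ√T = 0.19 × 0.5000 = 0.0950
d₁ = [ln(454/450) + (0.086 + 0.19²/2)·0.25] / 0.0950 = [0.0088 + 0.0260] / 0.0950 = 0.3670 ⇒ 0.37
N(d₁) = N(0.37) = 0.6443
Δ_call = N(d₁) = 0.6443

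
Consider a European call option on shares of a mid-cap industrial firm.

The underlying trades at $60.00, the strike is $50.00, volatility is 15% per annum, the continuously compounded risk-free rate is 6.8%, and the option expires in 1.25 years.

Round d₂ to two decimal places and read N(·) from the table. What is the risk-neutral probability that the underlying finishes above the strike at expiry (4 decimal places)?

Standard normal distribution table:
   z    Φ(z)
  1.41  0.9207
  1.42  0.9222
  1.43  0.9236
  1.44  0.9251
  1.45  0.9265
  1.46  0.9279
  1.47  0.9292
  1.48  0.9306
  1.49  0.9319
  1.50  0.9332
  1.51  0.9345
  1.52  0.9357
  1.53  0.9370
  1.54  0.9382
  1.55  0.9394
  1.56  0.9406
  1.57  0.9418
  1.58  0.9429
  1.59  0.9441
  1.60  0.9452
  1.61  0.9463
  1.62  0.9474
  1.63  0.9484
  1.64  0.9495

0.9345

σ√T = 0.15 × 1.1180 = 0.1677
d₁ = [ln(60/50) + (0.068 + ½·0.15²)·1.25] / (σ√T) = (0.1823 + 0.0991) / 0.1677 = 1.6779 → 1.68
d₂ = 1.6779 − 0.1677 = 1.5101 → 1.51
Risk-neutral Pr[S_T > K] = N(d₂) = N(1.51) = 0.9345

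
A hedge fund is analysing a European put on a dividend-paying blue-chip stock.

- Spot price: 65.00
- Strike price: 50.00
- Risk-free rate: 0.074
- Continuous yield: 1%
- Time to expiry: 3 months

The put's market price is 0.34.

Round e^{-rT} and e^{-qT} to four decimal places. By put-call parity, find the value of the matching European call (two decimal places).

exp(−qT) = exp(−0.01·0.25) = 0.9975;  exp(−rT) = exp(−0.074·0.25) = 0.9817
Put-call parity: C − P = S·e^(−qT) − K·e^(−rT) = 65·0.9975 − 50·0.9817 = 64.8375 − 49.0850 = 15.7525
C = P + (C − P) = 0.34 + (15.7525) = 16.0925

16.09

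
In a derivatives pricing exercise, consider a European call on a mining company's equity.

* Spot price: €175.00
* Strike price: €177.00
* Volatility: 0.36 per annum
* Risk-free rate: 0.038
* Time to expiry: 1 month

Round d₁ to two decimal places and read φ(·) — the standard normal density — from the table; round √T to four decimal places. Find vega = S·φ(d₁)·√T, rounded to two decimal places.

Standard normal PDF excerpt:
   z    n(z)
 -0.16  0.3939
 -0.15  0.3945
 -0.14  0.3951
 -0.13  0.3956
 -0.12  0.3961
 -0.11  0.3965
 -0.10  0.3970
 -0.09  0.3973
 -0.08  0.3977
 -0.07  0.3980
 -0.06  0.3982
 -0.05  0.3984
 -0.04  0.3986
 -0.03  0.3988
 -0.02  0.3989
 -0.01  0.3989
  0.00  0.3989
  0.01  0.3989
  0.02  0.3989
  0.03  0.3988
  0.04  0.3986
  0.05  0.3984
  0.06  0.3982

20.15

σ√T = 0.36 × 0.2887 = 0.1039
d₁ = [ln(175/177) + (0.038 + 0.36²/2)·0.08333] / 0.1039 = [-0.0114 + 0.0086] / 0.1039 = -0.0269 ⇒ -0.03
√T = √0.08333 = 0.2887
φ(d₁) = φ(-0.03) = 0.3988
vega = S·φ(d₁)·√T = 175·0.3988·0.2887 = 20.1484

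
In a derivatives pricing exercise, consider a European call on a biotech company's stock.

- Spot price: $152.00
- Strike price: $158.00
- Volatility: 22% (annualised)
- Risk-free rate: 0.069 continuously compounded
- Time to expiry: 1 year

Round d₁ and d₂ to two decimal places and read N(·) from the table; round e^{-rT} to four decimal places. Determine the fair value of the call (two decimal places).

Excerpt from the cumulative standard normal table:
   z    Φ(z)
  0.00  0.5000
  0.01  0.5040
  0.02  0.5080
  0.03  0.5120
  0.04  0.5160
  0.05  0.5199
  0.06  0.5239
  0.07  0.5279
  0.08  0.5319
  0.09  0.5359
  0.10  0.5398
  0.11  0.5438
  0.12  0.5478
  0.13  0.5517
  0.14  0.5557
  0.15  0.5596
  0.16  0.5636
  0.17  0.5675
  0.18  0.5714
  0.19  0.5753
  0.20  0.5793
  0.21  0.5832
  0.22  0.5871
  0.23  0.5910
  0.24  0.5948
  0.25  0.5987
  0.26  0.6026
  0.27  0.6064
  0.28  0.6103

$15.50

σ√T = 0.22·√1 = 0.2200
d₁ = [ln(152/158) + (0.069 + 0.22²/2)·1] / 0.2200 = [-0.0387 + 0.0932] / 0.2200 = 0.2477 which rounds to 0.25
d₂ = d₁ − σ√T = 0.2477 − 0.2200 = 0.0277 which rounds to 0.03
e^(−rT) = e^(−0.069·1) = 0.9333
C = 152·N(0.25) − 158·0.9333·N(0.03) = 152·0.5987 − 158·0.9333·0.5120 = 91.0024 − 75.5002 = 15.5022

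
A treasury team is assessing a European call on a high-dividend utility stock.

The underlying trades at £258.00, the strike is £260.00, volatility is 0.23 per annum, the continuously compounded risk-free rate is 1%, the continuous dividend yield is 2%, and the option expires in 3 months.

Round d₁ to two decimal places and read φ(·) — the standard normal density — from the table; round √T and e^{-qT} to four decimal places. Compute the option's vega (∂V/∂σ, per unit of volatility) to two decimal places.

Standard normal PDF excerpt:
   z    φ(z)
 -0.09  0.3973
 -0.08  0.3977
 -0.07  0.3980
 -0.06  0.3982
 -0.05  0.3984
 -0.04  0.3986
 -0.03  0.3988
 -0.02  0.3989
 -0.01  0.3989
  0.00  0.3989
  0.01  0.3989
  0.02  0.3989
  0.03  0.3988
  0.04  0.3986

T = 0.25;  σ√T = 0.1150
d₁ = [ln(258/260) + (0.01 − 0.02 + ½·0.23²)·0.25] / (σ√T) = (-0.0077 + 0.0041) / 0.1150 = -0.0314 → -0.03
√T = √0.25 = 0.5000
φ(d₁) = φ(-0.03) = 0.3988
exp(−qT) = exp(−0.02·0.25) = 0.9950
vega = S·exp(−qT)·φ(d₁)·√T = 258·0.9950·0.3988·0.5000 = 51.1880

51.19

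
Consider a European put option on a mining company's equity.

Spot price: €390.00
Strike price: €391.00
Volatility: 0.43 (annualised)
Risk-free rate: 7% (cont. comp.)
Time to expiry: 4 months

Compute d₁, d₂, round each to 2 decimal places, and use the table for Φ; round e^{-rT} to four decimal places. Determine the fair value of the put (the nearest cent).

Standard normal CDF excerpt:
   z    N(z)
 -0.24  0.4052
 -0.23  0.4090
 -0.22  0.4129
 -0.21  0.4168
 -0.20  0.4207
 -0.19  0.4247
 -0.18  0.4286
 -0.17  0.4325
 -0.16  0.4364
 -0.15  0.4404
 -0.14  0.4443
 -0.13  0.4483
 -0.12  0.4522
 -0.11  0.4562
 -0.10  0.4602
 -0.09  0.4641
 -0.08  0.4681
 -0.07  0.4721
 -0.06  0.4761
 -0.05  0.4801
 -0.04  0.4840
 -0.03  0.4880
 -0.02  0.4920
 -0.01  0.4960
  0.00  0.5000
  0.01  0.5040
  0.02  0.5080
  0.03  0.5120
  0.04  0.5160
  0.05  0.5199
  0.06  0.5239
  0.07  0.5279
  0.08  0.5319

€34.54

σ√T = 0.43 × 0.5774 = 0.2483
d₁ = [ln(390/391) + (0.07 + 0.43²/2)·0.3333] / 0.2483 = [-0.0026 + 0.0541] / 0.2483 = 0.2078 ⇒ 0.21
d₂ = d₁ − σ√T = 0.2078 − 0.2483 = -0.0405 ⇒ -0.04
e^(−rT) = e^(−0.07·0.3333) = 0.9769
P = 391·0.9769·N(0.04) − 390·N(-0.21) = 391·0.9769·0.5160 − 390·0.4168 = 197.0954 − 162.5520 = 34.5434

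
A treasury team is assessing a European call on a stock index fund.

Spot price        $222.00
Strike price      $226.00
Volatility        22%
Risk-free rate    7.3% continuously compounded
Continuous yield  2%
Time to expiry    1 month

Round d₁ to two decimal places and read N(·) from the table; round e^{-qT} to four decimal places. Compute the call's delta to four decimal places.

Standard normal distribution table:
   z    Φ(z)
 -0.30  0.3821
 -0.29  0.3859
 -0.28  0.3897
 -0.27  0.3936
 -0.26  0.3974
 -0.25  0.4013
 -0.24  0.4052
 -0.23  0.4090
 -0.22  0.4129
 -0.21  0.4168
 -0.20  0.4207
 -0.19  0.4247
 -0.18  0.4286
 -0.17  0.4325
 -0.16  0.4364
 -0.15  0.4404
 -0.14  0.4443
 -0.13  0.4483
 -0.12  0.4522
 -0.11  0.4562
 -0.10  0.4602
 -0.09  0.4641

σ√T = 0.22·√0.08333 = 0.0635
d₁ = [ln(222/226) + (0.073 − 0.02 + ½·0.22²)·0.08333] / (σ√T) = (-0.0179 + 0.0064) / 0.0635 = -0.1799 which rounds to -0.18
N(d₁) = N(-0.18) = 0.4286
Δ_call = e^(−qT)·N(d₁) = 0.9983·0.4286 = 0.4279

0.4279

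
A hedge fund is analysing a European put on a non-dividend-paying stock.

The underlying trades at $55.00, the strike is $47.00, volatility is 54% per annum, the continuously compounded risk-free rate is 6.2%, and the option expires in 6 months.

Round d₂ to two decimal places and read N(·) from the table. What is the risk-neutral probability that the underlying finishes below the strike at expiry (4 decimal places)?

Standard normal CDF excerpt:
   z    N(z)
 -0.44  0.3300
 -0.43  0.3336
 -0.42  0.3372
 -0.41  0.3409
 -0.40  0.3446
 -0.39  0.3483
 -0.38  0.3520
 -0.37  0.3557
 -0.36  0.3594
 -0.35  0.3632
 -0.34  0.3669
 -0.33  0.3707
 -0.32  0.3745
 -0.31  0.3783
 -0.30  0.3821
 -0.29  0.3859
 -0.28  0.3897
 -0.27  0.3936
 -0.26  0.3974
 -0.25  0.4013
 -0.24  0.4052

0.3821

σ√T = 0.54 × 0.7071 = 0.3818
d₁ = [ln(55/47) + (0.062 + 0.54²/2)·0.5] / 0.3818 = [0.1572 + 0.1039] / 0.3818 = 0.6838 → 0.68
d₂ = d₁ − σ√T = 0.6838 − 0.3818 = 0.3019 → 0.30
Risk-neutral Pr[S_T < K] = N(−d₂) = N(-0.30) = 0.3821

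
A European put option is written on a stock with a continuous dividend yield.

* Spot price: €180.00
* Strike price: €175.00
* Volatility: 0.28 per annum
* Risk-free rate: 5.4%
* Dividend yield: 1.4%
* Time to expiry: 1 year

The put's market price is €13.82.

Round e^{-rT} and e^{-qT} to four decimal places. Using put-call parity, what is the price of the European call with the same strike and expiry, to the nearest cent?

€25.52

e^(−qT) = e^(−0.014·1) = 0.9861;  e^(−rT) = e^(−0.054·1) = 0.9474
Put-call parity: C − P = S·e^(−qT) − K·e^(−rT) = 180·0.9861 − 175·0.9474 = 177.4980 − 165.7950 = 11.7030
C = P + (C − P) = 13.82 + (11.7030) = 25.5230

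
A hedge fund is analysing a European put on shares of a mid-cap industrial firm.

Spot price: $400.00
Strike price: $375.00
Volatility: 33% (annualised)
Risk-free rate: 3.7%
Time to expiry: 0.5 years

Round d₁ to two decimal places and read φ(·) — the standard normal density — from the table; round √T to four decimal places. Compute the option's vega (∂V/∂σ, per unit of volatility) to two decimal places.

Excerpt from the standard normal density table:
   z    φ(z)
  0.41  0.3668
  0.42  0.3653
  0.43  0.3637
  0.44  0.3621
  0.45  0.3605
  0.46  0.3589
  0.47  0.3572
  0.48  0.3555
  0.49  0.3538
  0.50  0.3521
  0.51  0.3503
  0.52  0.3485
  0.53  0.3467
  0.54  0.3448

101.03

σ√T = 0.33 × 0.7071 = 0.2333
d₁ = [ln(400/375) + (0.037 + ½·0.33²)·0.5] / (σ√T) = (0.0645 + 0.0457) / 0.2333 = 0.4725 → 0.47
√T = √0.5 = 0.7071
φ(d₁) = φ(0.47) = 0.3572
vega = S·φ(d₁)·√T = 400·0.3572·0.7071 = 101.0304
(Call and put vega coincide under Black-Scholes.)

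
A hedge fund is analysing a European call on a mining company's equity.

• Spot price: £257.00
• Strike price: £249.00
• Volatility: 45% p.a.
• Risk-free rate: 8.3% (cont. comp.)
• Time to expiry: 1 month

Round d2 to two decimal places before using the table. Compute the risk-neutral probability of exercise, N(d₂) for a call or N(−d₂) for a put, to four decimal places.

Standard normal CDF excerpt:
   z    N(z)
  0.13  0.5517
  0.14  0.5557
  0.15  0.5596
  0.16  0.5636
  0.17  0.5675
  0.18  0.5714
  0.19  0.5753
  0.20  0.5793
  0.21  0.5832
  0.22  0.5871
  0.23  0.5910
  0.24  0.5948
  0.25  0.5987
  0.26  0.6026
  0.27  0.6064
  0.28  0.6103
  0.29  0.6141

σ√T = 0.45·√0.08333 = 0.1299
ln(S/K) + (r + σ²/2)T = ln(257/249) + (0.083 + 0.45²/2)·0.08333 = 0.0316 + 0.0154 = 0.0470
d₁ = 0.0470 / 0.1299 = 0.3616 → 0.36
d₂ = d₁ − σ√T = 0.3616 − 0.1299 = 0.2317 → 0.23
Pr(exercise) under Q = N(d₂) = 0.5910

0.5910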